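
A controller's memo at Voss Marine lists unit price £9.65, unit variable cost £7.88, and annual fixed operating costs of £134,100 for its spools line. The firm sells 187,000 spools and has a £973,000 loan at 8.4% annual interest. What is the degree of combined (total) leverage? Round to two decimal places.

2.87

At 187,000 units, contribution = 187,000 × £1.77 = £330,990.00.
Subtracting fixed costs: EBIT = £330,990.00 − £134,100 = £196,890.00. Interest = £81,732.00.
DOL = £330,990.00 ÷ £196,890.00 = 1.6811; DFL = £196,890.00 ÷ £115,158.00 = 1.7097.
DCL = DOL × DFL = 1.6811 × 1.7097 = 2.8742.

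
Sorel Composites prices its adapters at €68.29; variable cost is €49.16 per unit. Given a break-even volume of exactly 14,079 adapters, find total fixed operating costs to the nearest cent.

€269,331.27

Unit CM = price − variable cost = €68.29 − €49.16 = €19.13.
Fixed costs = break-even units × CM = 14,079 × €19.13 = €269,331.27.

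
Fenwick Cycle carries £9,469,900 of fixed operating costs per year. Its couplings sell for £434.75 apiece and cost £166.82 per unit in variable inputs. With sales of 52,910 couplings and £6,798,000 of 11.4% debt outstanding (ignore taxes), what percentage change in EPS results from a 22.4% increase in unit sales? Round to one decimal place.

+80.8%

At 52,910 units, contribution = 52,910 × £267.93 = £14,176,176.30.
EBIT = £14,176,176.30 − £9,469,900 = £4,706,276.30.
Interest = £774,972.00, so EBIT − I = £3,931,304.30.
DCL = total CM / (EBIT − I) = £14,176,176.30 / £3,931,304.30 = 3.6060.
EPS therefore changes by 3.6060 × (+22.4%) = +80.8%.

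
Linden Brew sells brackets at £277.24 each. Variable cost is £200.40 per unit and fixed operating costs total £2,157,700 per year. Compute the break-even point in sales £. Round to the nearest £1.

£7,785,018

CM per unit = £277.24 − £200.40 = £76.84; CM ratio = £76.84 / £277.24 = 0.2772.
Break-even sales = FC ÷ CM ratio = £2,157,700 × £277.24 / £76.84 = £7,785,018.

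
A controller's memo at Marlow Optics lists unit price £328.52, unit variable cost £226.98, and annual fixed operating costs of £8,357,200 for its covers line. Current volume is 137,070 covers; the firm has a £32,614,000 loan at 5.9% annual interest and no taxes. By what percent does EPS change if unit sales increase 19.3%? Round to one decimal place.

+73.9%

Contribution at this volume is 137,070 × £101.54 = £13,918,087.80.
Operating income = contribution − fixed costs = £13,918,087.80 − £8,357,200 = £5,560,887.80.
After interest of £1,924,226.00, pre-tax earnings = £3,636,661.80.
Degree of combined leverage = contribution ÷ (EBIT − I) = £13,918,087.80 ÷ £3,636,661.80 = 3.8272.
%ΔEPS = DCL × %ΔSales = 3.8272 × +19.3% = +73.9%.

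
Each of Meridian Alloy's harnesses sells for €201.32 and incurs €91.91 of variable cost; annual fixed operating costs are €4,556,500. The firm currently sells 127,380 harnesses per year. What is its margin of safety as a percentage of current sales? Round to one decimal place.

67.3%

Each unit contributes €201.32 − €91.91 = €109.41. Break-even units = €4,556,500 ÷ €109.41 = 41,646.10; break-even revenue = 41,646.10 × €201.32 = €8,384,193.22.
Actual sales revenue = 127,380 × €201.32 = €25,644,141.60.
Margin of safety = (€25,644,141.60 − €8,384,193.22) ÷ €25,644,141.60 = 67.3%.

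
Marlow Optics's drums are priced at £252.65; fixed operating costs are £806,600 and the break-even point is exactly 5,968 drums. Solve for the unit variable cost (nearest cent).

£117.50

Contribution per unit must be FC / Q = £806,600 / 5,968 = £135.1542.
Variable cost per unit = £252.65 − £135.1542 = £117.50.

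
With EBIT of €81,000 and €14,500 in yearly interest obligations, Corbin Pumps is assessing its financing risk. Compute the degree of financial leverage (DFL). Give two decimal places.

1.22

Interest = €14,500.00.
DFL = EBIT ÷ (EBIT − I) = €81,000 ÷ (€81,000 − €14,500.00) = €81,000 ÷ €66,500.00 = 1.2180.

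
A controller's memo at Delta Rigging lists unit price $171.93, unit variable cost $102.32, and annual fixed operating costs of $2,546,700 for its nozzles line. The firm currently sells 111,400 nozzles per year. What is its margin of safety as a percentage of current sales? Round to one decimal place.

Each unit contributes $171.93 − $102.32 = $69.61. Break-even units = $2,546,700 ÷ $69.61 = 36,585.26; break-even revenue = 36,585.26 × $171.93 = $6,290,103.88.
Actual sales revenue = 111,400 × $171.93 = $19,153,002.00.
Margin of safety = ($19,153,002.00 − $6,290,103.88) ÷ $19,153,002.00 = 67.2%.

67.2%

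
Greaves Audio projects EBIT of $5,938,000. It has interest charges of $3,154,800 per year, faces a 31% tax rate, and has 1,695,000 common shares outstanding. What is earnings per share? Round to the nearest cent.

Pre-tax income = $5,938,000 − $3,154,800.00 = $2,783,200.00.
After tax at 31%: net income = $2,783,200.00 × 0.69 = $1,920,408.00.
Per share: $1,920,408.00 / 1,695,000 shares = $1.13.

$1.13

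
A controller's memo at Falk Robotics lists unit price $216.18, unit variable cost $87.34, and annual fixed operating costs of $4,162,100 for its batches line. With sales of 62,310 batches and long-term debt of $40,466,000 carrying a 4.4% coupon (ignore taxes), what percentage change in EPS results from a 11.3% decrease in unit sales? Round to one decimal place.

-43.5%

Total contribution margin = 62,310 × $128.84 = $8,028,020.40.
Operating income = contribution − fixed costs = $8,028,020.40 − $4,162,100 = $3,865,920.40.
Interest = $1,780,504.00, so EBIT − I = $2,085,416.40.
DCL = total CM / (EBIT − I) = $8,028,020.40 / $2,085,416.40 = 3.8496.
EPS therefore changes by 3.8496 × (-11.3%) = -43.5%.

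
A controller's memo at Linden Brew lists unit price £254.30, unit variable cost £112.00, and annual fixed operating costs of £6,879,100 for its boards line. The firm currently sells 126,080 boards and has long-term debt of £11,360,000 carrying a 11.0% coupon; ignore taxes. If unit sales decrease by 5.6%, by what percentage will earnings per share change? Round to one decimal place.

Contribution at this volume is 126,080 × £142.30 = £17,941,184.00.
EBIT = £17,941,184.00 − £6,879,100 = £11,062,084.00.
After interest of £1,249,600.00, pre-tax earnings = £9,812,484.00.
Degree of combined leverage = contribution ÷ (EBIT − I) = £17,941,184.00 ÷ £9,812,484.00 = 1.8284.
EPS therefore changes by 1.8284 × (-5.6%) = -10.2%.

-10.2%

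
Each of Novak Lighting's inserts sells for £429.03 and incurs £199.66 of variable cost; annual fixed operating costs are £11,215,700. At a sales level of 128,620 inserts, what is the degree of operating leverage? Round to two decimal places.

1.61

Contribution at this volume is 128,620 × £229.37 = £29,501,569.40.
EBIT = £29,501,569.40 − £11,215,700 = £18,285,869.40.
Degree of operating leverage = £29,501,569.40 / £18,285,869.40 = 1.6134.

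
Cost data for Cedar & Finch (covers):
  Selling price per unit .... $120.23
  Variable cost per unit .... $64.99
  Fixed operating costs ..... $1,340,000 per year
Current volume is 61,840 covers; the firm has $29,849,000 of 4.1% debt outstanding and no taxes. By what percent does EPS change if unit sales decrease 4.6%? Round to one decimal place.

-18.4%

Total contribution margin = 61,840 × $55.24 = $3,416,041.60.
Subtracting fixed costs: EBIT = $3,416,041.60 − $1,340,000 = $2,076,041.60.
After interest of $1,223,809.00, pre-tax earnings = $852,232.60.
DCL = total CM / (EBIT − I) = $3,416,041.60 / $852,232.60 = 4.0083.
%ΔEPS = DCL × %ΔSales = 4.0083 × -4.6% = -18.4%.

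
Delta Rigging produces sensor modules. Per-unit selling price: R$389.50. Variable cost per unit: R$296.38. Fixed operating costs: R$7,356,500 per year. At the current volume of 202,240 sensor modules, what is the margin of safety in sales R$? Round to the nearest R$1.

R$48,001,896

Contribution margin per unit = R$389.50 − R$296.38 = R$93.12. Break-even units = R$7,356,500 ÷ R$93.12 = 79,000.21; break-even revenue = 79,000.21 × R$389.50 = R$30,770,583.66.
Current sales = 202,240 × R$389.50 = R$78,772,480.00.
Margin of safety = R$78,772,480.00 − R$30,770,583.66 = R$48,001,896.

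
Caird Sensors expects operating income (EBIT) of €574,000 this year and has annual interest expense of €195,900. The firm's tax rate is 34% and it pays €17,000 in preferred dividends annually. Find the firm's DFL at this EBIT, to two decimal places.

Annual interest charges come to €195,900.00.
Preferred dividends grossed up pre-tax: €17,000 / (1 − 0.34) = €25,757.58.
DFL = EBIT ÷ [EBIT − I − D_p/(1−t)] = €574,000 ÷ [€574,000 − €195,900.00 − €25,757.58] = €574,000 ÷ €352,342.42 = 1.6291.

1.63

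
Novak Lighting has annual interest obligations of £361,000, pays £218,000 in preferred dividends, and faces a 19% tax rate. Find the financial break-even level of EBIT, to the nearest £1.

Grossing the preferred dividend up to pre-tax terms: £218,000 / (1 − 0.19) = £269,135.80.
EPS = 0 when EBIT covers interest plus the pre-tax preferred burden: £361,000 + £269,135.80 = £630,135.80.

£630,136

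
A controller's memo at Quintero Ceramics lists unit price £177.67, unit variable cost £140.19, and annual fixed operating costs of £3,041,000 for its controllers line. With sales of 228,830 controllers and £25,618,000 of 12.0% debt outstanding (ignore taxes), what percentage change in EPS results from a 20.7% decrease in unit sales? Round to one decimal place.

-72.1%

Contribution at this volume is 228,830 × £37.48 = £8,576,548.40.
Operating income = contribution − fixed costs = £8,576,548.40 − £3,041,000 = £5,535,548.40.
After interest of £3,074,160.00, pre-tax earnings = £2,461,388.40.
Degree of combined leverage = contribution ÷ (EBIT − I) = £8,576,548.40 ÷ £2,461,388.40 = 3.4844.
EPS therefore changes by 3.4844 × (-20.7%) = -72.1%.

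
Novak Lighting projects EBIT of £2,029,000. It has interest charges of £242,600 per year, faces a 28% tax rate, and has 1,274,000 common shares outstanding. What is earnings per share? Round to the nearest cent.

£1.01

Pre-tax income = £2,029,000 − £242,600.00 = £1,786,400.00.
After tax at 28%: net income = £1,786,400.00 × 0.72 = £1,286,208.00.
EPS = £1,286,208.00 ÷ 1,274,000 = £1.01.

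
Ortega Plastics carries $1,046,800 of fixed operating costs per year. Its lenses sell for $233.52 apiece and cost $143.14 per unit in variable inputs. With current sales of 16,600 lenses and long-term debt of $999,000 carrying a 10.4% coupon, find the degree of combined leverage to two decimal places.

4.29

Total contribution margin = 16,600 × $90.38 = $1,500,308.00.
Subtracting fixed costs: EBIT = $1,500,308.00 − $1,046,800 = $453,508.00. Interest = $103,896.00.
DOL = $1,500,308.00 ÷ $453,508.00 = 3.3082; DFL = $453,508.00 ÷ $349,612.00 = 1.2972.
DCL = DOL × DFL = 3.3082 × 1.2972 = 4.2914.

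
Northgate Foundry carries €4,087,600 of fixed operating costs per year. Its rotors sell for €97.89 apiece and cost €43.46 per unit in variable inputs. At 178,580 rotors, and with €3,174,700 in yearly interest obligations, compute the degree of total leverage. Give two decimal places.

3.95

Total contribution margin = 178,580 × €54.43 = €9,720,109.40.
EBIT = €9,720,109.40 − €4,087,600 = €5,632,509.40. Interest = €3,174,700.00.
DOL = €9,720,109.40 ÷ €5,632,509.40 = 1.7257; DFL = €5,632,509.40 ÷ €2,457,809.40 = 2.2917.
Combined leverage = 1.7257 × 2.2917 = 3.9548.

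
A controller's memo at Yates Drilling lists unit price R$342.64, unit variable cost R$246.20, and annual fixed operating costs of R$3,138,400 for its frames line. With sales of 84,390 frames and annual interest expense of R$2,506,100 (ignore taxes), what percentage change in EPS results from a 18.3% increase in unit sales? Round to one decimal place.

+59.7%

Total contribution margin = 84,390 × R$96.44 = R$8,138,571.60.
Operating income = contribution − fixed costs = R$8,138,571.60 − R$3,138,400 = R$5,000,171.60.
After interest of R$2,506,100.00, pre-tax earnings = R$2,494,071.60.
DCL = total CM / (EBIT − I) = R$8,138,571.60 / R$2,494,071.60 = 3.2632.
EPS therefore changes by 3.2632 × (+18.3%) = +59.7%.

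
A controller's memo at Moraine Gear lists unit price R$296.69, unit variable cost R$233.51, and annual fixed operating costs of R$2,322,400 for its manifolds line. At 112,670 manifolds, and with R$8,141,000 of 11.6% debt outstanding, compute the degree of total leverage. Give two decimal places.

Total contribution margin = 112,670 × R$63.18 = R$7,118,490.60.
EBIT = R$7,118,490.60 − R$2,322,400 = R$4,796,090.60. Interest = R$944,356.00, so EBIT − I = R$3,851,734.60.
Degree of total leverage = total CM / (EBIT − interest) = R$7,118,490.60 / R$3,851,734.60 = 1.8481.

1.85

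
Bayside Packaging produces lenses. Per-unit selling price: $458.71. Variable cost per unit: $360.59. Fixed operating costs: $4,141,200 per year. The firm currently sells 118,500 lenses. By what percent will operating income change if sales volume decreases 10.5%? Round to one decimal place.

-16.3%

Contribution at this volume is 118,500 × $98.12 = $11,627,220.00.
EBIT = $11,627,220.00 − $4,141,200 = $7,486,020.00.
Degree of operating leverage = $11,627,220.00 / $7,486,020.00 = 1.5532.
So EBIT moves 1.5532 × (-10.5%) = -16.3%.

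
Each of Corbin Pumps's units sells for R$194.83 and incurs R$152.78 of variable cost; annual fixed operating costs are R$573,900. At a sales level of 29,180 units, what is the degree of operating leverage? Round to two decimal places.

1.88

Total contribution margin = 29,180 × R$42.05 = R$1,227,019.00.
EBIT = R$1,227,019.00 − R$573,900 = R$653,119.00.
So DOL = total CM / EBIT = R$1,227,019.00 / R$653,119.00 = 1.8787.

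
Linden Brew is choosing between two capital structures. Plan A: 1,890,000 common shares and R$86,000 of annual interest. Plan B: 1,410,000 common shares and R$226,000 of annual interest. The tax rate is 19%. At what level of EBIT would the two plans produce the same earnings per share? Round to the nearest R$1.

R$637,250

Set EPS_A = EPS_B: (EBIT − R$86,000)(1 − 0.19) ÷ 1,890,000 = (EBIT − R$226,000)(1 − 0.19) ÷ 1,410,000.
The (1 − t) factor cancels: (EBIT − 86,000) × 1,410,000 = (EBIT − 226,000) × 1,890,000.
Solving, EBIT = (226,000·1,890,000 − 86,000·1,410,000) / (1,890,000 − 1,410,000) = 305,880,000,000 / 480,000 = 637,250.00.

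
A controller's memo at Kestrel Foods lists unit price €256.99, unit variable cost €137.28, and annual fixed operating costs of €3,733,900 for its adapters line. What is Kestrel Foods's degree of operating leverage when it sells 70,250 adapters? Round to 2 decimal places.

1.80

Total contribution margin = 70,250 × €119.71 = €8,409,627.50.
Operating income = contribution − fixed costs = €8,409,627.50 − €3,733,900 = €4,675,727.50.
So DOL = total CM / EBIT = €8,409,627.50 / €4,675,727.50 = 1.7986.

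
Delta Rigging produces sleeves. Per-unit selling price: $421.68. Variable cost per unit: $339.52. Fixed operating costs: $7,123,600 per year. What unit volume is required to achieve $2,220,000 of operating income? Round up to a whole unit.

113,725 sleeves

Contribution margin per unit = $421.68 − $339.52 = $82.16.
Required volume = (fixed costs + target profit) ÷ CM = ($7,123,600 + $2,220,000) ÷ $82.16 = 113,724.44, so 113,725 sleeves.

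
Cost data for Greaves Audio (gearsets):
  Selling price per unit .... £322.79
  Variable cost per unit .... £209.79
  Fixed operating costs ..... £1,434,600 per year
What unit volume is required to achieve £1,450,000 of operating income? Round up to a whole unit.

Unit CM = price − variable cost = £322.79 − £209.79 = £113.00.
Required volume = (fixed costs + target profit) ÷ CM = (£1,434,600 + £1,450,000) ÷ £113.00 = 25,527.43, so 25,528 gearsets.

25,528 gearsets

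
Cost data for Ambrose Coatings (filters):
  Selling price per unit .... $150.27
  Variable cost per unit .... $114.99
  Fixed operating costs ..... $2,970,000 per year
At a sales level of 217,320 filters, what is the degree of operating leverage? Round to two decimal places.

At 217,320 units, contribution = 217,320 × $35.28 = $7,667,049.60.
Subtracting fixed costs: EBIT = $7,667,049.60 − $2,970,000 = $4,697,049.60.
So DOL = total CM / EBIT = $7,667,049.60 / $4,697,049.60 = 1.6323.

1.63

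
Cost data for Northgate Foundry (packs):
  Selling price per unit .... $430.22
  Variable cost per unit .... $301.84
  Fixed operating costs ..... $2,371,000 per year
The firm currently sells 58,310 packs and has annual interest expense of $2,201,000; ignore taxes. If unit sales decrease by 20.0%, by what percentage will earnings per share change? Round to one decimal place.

-51.4%

Total contribution margin = 58,310 × $128.38 = $7,485,837.80.
Operating income = contribution − fixed costs = $7,485,837.80 − $2,371,000 = $5,114,837.80.
Interest = $2,201,000.00, so EBIT − I = $2,913,837.80.
DCL = total CM / (EBIT − I) = $7,485,837.80 / $2,913,837.80 = 2.5691.
%ΔEPS = DCL × %ΔSales = 2.5691 × -20.0% = -51.4%.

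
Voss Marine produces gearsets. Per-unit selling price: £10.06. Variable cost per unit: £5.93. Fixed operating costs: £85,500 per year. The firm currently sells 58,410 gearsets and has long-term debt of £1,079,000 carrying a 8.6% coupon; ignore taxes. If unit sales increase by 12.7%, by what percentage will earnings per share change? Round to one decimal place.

At 58,410 units, contribution = 58,410 × £4.13 = £241,233.30.
Subtracting fixed costs: EBIT = £241,233.30 − £85,500 = £155,733.30.
After interest of £92,794.00, pre-tax earnings = £62,939.30.
Degree of combined leverage = contribution ÷ (EBIT − I) = £241,233.30 ÷ £62,939.30 = 3.8328.
EPS therefore changes by 3.8328 × (+12.7%) = +48.7%.

+48.7%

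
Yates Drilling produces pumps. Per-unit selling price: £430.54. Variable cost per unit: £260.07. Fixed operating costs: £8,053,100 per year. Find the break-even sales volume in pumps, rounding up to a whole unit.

Each unit contributes £430.54 − £260.07 = £170.47.
Break-even volume = fixed costs ÷ CM per unit = £8,053,100 ÷ £170.47 = 47,240.57, so 47,241 pumps.

47,241 pumps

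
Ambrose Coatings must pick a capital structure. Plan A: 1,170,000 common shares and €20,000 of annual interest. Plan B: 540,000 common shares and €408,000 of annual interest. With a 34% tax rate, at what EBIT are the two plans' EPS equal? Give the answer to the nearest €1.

At indifference, (EBIT − 20,000)(1 − t)/1,170,000 = (EBIT − 408,000)(1 − t)/540,000.
Cancelling (1 − t) and cross-multiplying: 540,000·(EBIT − 20,000) = 1,170,000·(EBIT − 408,000).
Solving, EBIT = (408,000·1,170,000 − 20,000·540,000) / (1,170,000 − 540,000) = 466,560,000,000 / 630,000 = 740,571.43.

€740,571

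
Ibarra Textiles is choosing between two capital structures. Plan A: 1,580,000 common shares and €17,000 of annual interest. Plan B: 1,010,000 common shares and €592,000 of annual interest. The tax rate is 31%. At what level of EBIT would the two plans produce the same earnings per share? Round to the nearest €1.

At indifference, (EBIT − 17,000)(1 − t)/1,580,000 = (EBIT − 592,000)(1 − t)/1,010,000.
The (1 − t) factor cancels: (EBIT − 17,000) × 1,010,000 = (EBIT − 592,000) × 1,580,000.
EBIT × (1,580,000 − 1,010,000) = 592,000 × 1,580,000 − 17,000 × 1,010,000 = 918,190,000,000, so EBIT = 918,190,000,000 ÷ 570,000 = 1,610,859.65.

€1,610,860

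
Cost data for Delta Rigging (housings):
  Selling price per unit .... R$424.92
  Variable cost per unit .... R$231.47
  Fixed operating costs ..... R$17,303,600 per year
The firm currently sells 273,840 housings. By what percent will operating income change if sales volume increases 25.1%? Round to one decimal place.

+37.3%

Total contribution margin = 273,840 × R$193.45 = R$52,974,348.00.
EBIT = R$52,974,348.00 − R$17,303,600 = R$35,670,748.00.
DOL = contribution ÷ EBIT = R$52,974,348.00 ÷ R$35,670,748.00 = 1.4851.
So EBIT moves 1.4851 × (+25.1%) = +37.3%.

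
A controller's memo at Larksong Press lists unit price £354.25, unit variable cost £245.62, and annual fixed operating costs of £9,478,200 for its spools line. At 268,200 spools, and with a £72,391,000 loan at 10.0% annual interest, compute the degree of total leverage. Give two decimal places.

2.35

Contribution at this volume is 268,200 × £108.63 = £29,134,566.00.
EBIT = £29,134,566.00 − £9,478,200 = £19,656,366.00. Interest = £7,239,100.00.
DOL = £29,134,566.00 ÷ £19,656,366.00 = 1.4822; DFL = £19,656,366.00 ÷ £12,417,266.00 = 1.5830.
Combined leverage = 1.4822 × 1.5830 = 2.3463.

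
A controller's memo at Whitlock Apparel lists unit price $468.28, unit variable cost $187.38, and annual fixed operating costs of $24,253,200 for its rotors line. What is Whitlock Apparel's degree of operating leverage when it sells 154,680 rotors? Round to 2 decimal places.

Contribution at this volume is 154,680 × $280.90 = $43,449,612.00.
Subtracting fixed costs: EBIT = $43,449,612.00 − $24,253,200 = $19,196,412.00.
So DOL = total CM / EBIT = $43,449,612.00 / $19,196,412.00 = 2.2634.

2.26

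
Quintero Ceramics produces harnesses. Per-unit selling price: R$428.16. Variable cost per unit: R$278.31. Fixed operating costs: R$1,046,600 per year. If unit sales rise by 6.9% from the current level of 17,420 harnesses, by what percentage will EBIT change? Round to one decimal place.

+11.5%

Total contribution margin = 17,420 × R$149.85 = R$2,610,387.00.
Operating income = contribution − fixed costs = R$2,610,387.00 − R$1,046,600 = R$1,563,787.00.
Degree of operating leverage = R$2,610,387.00 / R$1,563,787.00 = 1.6693.
%ΔEBIT = DOL × %ΔSales = 1.6693 × +6.9% = +11.5%.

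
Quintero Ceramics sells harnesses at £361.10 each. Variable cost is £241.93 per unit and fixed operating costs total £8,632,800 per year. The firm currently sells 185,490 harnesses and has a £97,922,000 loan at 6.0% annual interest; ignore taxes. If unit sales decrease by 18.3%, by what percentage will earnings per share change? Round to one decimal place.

-53.2%

Total contribution margin = 185,490 × £119.17 = £22,104,843.30.
Subtracting fixed costs: EBIT = £22,104,843.30 − £8,632,800 = £13,472,043.30.
After interest of £5,875,320.00, pre-tax earnings = £7,596,723.30.
Degree of combined leverage = contribution ÷ (EBIT − I) = £22,104,843.30 ÷ £7,596,723.30 = 2.9098.
%ΔEPS = DCL × %ΔSales = 2.9098 × -18.3% = -53.2%.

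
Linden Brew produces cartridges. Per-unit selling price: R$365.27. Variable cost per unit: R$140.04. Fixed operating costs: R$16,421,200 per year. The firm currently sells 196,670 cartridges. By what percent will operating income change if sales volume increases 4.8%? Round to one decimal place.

At 196,670 units, contribution = 196,670 × R$225.23 = R$44,295,984.10.
Operating income = contribution − fixed costs = R$44,295,984.10 − R$16,421,200 = R$27,874,784.10.
So DOL = total CM / EBIT = R$44,295,984.10 / R$27,874,784.10 = 1.5891.
Operating income changes by 1.5891 × +4.8% = +7.6%.

+7.6%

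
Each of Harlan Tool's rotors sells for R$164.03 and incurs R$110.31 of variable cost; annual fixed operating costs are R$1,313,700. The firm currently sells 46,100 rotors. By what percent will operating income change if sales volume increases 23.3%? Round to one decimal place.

+49.6%

At 46,100 units, contribution = 46,100 × R$53.72 = R$2,476,492.00.
Operating income = contribution − fixed costs = R$2,476,492.00 − R$1,313,700 = R$1,162,792.00.
So DOL = total CM / EBIT = R$2,476,492.00 / R$1,162,792.00 = 2.1298.
Operating income changes by 2.1298 × +23.3% = +49.6%.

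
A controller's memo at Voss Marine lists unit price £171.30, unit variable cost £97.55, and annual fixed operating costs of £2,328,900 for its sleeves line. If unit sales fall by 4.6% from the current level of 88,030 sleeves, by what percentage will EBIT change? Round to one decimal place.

At 88,030 units, contribution = 88,030 × £73.75 = £6,492,212.50.
Subtracting fixed costs: EBIT = £6,492,212.50 − £2,328,900 = £4,163,312.50.
Degree of operating leverage = £6,492,212.50 / £4,163,312.50 = 1.5594.
Operating income changes by 1.5594 × -4.6% = -7.2%.

-7.2%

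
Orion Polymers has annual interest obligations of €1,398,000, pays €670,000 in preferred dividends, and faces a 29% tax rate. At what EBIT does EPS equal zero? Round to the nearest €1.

Grossing the preferred dividend up to pre-tax terms: €670,000 / (1 − 0.29) = €943,661.97.
EPS = 0 when EBIT covers interest plus the pre-tax preferred burden: €1,398,000 + €943,661.97 = €2,341,661.97.

€2,341,662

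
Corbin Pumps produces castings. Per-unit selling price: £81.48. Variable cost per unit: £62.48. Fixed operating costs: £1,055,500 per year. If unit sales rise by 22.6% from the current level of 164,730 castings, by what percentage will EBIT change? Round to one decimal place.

Total contribution margin = 164,730 × £19.00 = £3,129,870.00.
Subtracting fixed costs: EBIT = £3,129,870.00 − £1,055,500 = £2,074,370.00.
DOL = contribution ÷ EBIT = £3,129,870.00 ÷ £2,074,370.00 = 1.5088.
%ΔEBIT = DOL × %ΔSales = 1.5088 × +22.6% = +34.1%.

+34.1%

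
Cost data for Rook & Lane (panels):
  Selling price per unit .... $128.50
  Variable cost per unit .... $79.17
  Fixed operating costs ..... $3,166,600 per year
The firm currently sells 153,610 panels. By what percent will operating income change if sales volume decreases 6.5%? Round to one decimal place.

-11.2%

Contribution at this volume is 153,610 × $49.33 = $7,577,581.30.
EBIT = $7,577,581.30 − $3,166,600 = $4,410,981.30.
Degree of operating leverage = $7,577,581.30 / $4,410,981.30 = 1.7179.
%ΔEBIT = DOL × %ΔSales = 1.7179 × -6.5% = -11.2%.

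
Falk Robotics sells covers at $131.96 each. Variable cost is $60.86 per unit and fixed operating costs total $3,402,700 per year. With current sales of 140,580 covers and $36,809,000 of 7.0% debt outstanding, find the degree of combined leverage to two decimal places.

At 140,580 units, contribution = 140,580 × $71.10 = $9,995,238.00.
Operating income = contribution − fixed costs = $9,995,238.00 − $3,402,700 = $6,592,538.00. Interest = $2,576,630.00, so EBIT − I = $4,015,908.00.
DCL = contribution ÷ (EBIT − I) = $9,995,238.00 ÷ $4,015,908.00 = 2.4889.

2.49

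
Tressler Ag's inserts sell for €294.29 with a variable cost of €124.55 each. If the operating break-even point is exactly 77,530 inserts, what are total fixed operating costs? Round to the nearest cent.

Unit CM = price − variable cost = €294.29 − €124.55 = €169.74.
Fixed costs = break-even units × CM = 77,530 × €169.74 = €13,159,942.20.

€13,159,942.20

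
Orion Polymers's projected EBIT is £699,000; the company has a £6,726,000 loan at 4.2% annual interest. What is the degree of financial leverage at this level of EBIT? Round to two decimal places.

Annual interest charges come to £282,492.00.
DFL = EBIT ÷ (EBIT − I) = £699,000 ÷ (£699,000 − £282,492.00) = £699,000 ÷ £416,508.00 = 1.6782.

1.68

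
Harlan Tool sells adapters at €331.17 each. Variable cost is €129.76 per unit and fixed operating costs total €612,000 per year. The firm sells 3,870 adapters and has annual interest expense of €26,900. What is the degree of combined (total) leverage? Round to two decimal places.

5.55

Total contribution margin = 3,870 × €201.41 = €779,456.70.
Subtracting fixed costs: EBIT = €779,456.70 − €612,000 = €167,456.70. Interest = €26,900.00.
DOL = €779,456.70 ÷ €167,456.70 = 4.6547; DFL = €167,456.70 ÷ €140,556.70 = 1.1914.
Combined leverage = 4.6547 × 1.1914 = 5.5456.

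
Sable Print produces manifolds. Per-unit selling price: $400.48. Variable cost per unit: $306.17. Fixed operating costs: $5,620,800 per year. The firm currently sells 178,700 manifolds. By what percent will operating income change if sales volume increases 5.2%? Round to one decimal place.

+7.8%

Contribution at this volume is 178,700 × $94.31 = $16,853,197.00.
Operating income = contribution − fixed costs = $16,853,197.00 − $5,620,800 = $11,232,397.00.
DOL = contribution ÷ EBIT = $16,853,197.00 ÷ $11,232,397.00 = 1.5004.
So EBIT moves 1.5004 × (+5.2%) = +7.8%.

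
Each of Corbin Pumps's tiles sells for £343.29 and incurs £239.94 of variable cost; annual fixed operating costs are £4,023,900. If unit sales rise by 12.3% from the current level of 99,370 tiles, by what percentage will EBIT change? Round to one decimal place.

+20.2%

Contribution at this volume is 99,370 × £103.35 = £10,269,889.50.
EBIT = £10,269,889.50 − £4,023,900 = £6,245,989.50.
Degree of operating leverage = £10,269,889.50 / £6,245,989.50 = 1.6442.
%ΔEBIT = DOL × %ΔSales = 1.6442 × +12.3% = +20.2%.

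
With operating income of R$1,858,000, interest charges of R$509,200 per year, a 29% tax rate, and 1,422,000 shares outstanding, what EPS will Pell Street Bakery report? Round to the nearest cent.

R$0.67

Pre-tax income = R$1,858,000 − R$509,200.00 = R$1,348,800.00.
After tax at 29%: net income = R$1,348,800.00 × 0.71 = R$957,648.00.
Per share: R$957,648.00 / 1,422,000 shares = R$0.67.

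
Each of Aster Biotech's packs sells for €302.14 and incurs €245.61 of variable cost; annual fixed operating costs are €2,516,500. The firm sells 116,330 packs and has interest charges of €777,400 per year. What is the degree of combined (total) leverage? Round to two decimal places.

2.00

Contribution at this volume is 116,330 × €56.53 = €6,576,134.90.
EBIT = €6,576,134.90 − €2,516,500 = €4,059,634.90. Interest = €777,400.00, so EBIT − I = €3,282,234.90.
Degree of total leverage = total CM / (EBIT − interest) = €6,576,134.90 / €3,282,234.90 = 2.0036.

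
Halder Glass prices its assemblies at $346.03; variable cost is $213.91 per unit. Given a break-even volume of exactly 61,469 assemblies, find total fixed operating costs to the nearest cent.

Each unit contributes $346.03 − $213.91 = $132.12.
Fixed costs = break-even units × CM = 61,469 × $132.12 = $8,121,284.28.

$8,121,284.28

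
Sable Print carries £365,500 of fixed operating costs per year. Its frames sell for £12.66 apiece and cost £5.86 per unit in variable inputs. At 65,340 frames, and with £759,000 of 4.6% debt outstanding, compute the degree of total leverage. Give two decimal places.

10.12

Total contribution margin = 65,340 × £6.80 = £444,312.00.
Subtracting fixed costs: EBIT = £444,312.00 − £365,500 = £78,812.00. Interest = £34,914.00.
DOL = £444,312.00 ÷ £78,812.00 = 5.6376; DFL = £78,812.00 ÷ £43,898.00 = 1.7953.
Combined leverage = 5.6376 × 1.7953 = 10.1212.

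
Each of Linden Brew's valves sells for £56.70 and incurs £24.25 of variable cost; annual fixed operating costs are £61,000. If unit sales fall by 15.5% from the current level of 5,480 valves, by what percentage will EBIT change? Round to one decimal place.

Contribution at this volume is 5,480 × £32.45 = £177,826.00.
Subtracting fixed costs: EBIT = £177,826.00 − £61,000 = £116,826.00.
So DOL = total CM / EBIT = £177,826.00 / £116,826.00 = 1.5221.
So EBIT moves 1.5221 × (-15.5%) = -23.6%.

-23.6%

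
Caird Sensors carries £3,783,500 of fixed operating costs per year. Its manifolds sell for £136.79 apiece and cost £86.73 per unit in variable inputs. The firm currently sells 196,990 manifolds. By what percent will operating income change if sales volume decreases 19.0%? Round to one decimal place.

At 196,990 units, contribution = 196,990 × £50.06 = £9,861,319.40.
EBIT = £9,861,319.40 − £3,783,500 = £6,077,819.40.
DOL = contribution ÷ EBIT = £9,861,319.40 ÷ £6,077,819.40 = 1.6225.
So EBIT moves 1.6225 × (-19.0%) = -30.8%.

-30.8%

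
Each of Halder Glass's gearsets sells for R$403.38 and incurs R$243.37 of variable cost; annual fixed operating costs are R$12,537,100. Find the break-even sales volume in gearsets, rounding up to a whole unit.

Contribution margin per unit = R$403.38 − R$243.37 = R$160.01.
Break-even Q = R$12,537,100 / R$160.01 = 78,351.98 → 78,352 gearsets.

78,352 gearsets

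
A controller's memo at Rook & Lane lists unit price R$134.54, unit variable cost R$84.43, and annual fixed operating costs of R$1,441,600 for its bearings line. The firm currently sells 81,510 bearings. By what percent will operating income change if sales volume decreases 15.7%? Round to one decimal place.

At 81,510 units, contribution = 81,510 × R$50.11 = R$4,084,466.10.
Operating income = contribution − fixed costs = R$4,084,466.10 − R$1,441,600 = R$2,642,866.10.
So DOL = total CM / EBIT = R$4,084,466.10 / R$2,642,866.10 = 1.5455.
Operating income changes by 1.5455 × -15.7% = -24.3%.

-24.3%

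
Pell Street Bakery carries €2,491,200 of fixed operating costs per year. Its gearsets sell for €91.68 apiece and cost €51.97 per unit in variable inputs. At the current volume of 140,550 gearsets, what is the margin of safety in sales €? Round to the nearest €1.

€7,134,095

Contribution margin per unit = €91.68 − €51.97 = €39.71. Break-even units = €2,491,200 ÷ €39.71 = 62,734.83; break-even revenue = 62,734.83 × €91.68 = €5,751,528.99.
Current sales = 140,550 × €91.68 = €12,885,624.00.
Margin of safety = €12,885,624.00 − €5,751,528.99 = €7,134,095.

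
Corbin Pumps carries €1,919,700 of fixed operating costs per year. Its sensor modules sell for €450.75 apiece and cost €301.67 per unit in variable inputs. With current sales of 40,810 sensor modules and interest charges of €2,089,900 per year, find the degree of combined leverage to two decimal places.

2.93

Total contribution margin = 40,810 × €149.08 = €6,083,954.80.
Subtracting fixed costs: EBIT = €6,083,954.80 − €1,919,700 = €4,164,254.80. Interest = €2,089,900.00, so EBIT − I = €2,074,354.80.
Degree of total leverage = total CM / (EBIT − interest) = €6,083,954.80 / €2,074,354.80 = 2.9329.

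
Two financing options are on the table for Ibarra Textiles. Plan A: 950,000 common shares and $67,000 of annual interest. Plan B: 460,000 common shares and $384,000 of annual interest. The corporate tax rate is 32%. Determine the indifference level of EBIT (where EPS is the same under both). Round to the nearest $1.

Set EPS_A = EPS_B: (EBIT − $67,000)(1 − 0.32) ÷ 950,000 = (EBIT − $384,000)(1 − 0.32) ÷ 460,000.
The (1 − t) factor cancels: (EBIT − 67,000) × 460,000 = (EBIT − 384,000) × 950,000.
EBIT × (950,000 − 460,000) = 384,000 × 950,000 − 67,000 × 460,000 = 333,980,000,000, so EBIT = 333,980,000,000 ÷ 490,000 = 681,591.84.

$681,592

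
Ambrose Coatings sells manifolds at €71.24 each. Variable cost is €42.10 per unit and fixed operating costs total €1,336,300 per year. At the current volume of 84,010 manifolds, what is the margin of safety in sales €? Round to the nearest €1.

€2,717,954

Contribution margin per unit = €71.24 − €42.10 = €29.14. Break-even units = €1,336,300 ÷ €29.14 = 45,857.93; break-even revenue = 45,857.93 × €71.24 = €3,266,918.74.
Current sales = 84,010 × €71.24 = €5,984,872.40.
Margin of safety = €5,984,872.40 − €3,266,918.74 = €2,717,954.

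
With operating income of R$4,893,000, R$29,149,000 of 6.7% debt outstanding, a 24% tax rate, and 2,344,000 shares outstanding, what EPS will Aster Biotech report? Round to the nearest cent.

Pre-tax income = R$4,893,000 − R$1,952,983.00 = R$2,940,017.00.
Net income = R$2,940,017.00 × (1 − 0.24) = R$2,234,412.92.
Per share: R$2,234,412.92 / 2,344,000 shares = R$0.95.

R$0.95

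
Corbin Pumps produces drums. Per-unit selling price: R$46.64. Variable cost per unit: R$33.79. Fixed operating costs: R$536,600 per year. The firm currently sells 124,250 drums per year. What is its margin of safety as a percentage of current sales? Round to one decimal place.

66.4%

Each unit contributes R$46.64 − R$33.79 = R$12.85. Break-even units = R$536,600 ÷ R$12.85 = 41,758.75; break-even revenue = 41,758.75 × R$46.64 = R$1,947,628.33.
Current sales = 124,250 × R$46.64 = R$5,795,020.00.
Margin of safety = (R$5,795,020.00 − R$1,947,628.33) ÷ R$5,795,020.00 = 66.4%.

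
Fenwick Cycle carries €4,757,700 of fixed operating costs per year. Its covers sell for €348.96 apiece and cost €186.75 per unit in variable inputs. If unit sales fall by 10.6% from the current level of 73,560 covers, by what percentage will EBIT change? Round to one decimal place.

At 73,560 units, contribution = 73,560 × €162.21 = €11,932,167.60.
Subtracting fixed costs: EBIT = €11,932,167.60 − €4,757,700 = €7,174,467.60.
Degree of operating leverage = €11,932,167.60 / €7,174,467.60 = 1.6631.
So EBIT moves 1.6631 × (-10.6%) = -17.6%.

-17.6%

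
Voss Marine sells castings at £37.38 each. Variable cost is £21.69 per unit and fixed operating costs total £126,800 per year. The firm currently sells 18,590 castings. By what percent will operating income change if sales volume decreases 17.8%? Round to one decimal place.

Total contribution margin = 18,590 × £15.69 = £291,677.10.
Subtracting fixed costs: EBIT = £291,677.10 − £126,800 = £164,877.10.
DOL = contribution ÷ EBIT = £291,677.10 ÷ £164,877.10 = 1.7691.
%ΔEBIT = DOL × %ΔSales = 1.7691 × -17.8% = -31.5%.

-31.5%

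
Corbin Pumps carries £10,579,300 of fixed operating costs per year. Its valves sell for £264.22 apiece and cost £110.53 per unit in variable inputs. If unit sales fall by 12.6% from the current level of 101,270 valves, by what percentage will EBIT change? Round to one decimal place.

-39.3%

At 101,270 units, contribution = 101,270 × £153.69 = £15,564,186.30.
EBIT = £15,564,186.30 − £10,579,300 = £4,984,886.30.
DOL = contribution ÷ EBIT = £15,564,186.30 ÷ £4,984,886.30 = 3.1223.
Operating income changes by 3.1223 × -12.6% = -39.3%.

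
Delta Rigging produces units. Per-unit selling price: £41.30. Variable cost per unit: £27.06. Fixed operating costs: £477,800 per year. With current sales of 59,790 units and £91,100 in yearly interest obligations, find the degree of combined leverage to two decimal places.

3.01

At 59,790 units, contribution = 59,790 × £14.24 = £851,409.60.
Subtracting fixed costs: EBIT = £851,409.60 − £477,800 = £373,609.60. Interest = £91,100.00.
DOL = £851,409.60 ÷ £373,609.60 = 2.2789; DFL = £373,609.60 ÷ £282,509.60 = 1.3225.
Combined leverage = 2.2789 × 1.3225 = 3.0138.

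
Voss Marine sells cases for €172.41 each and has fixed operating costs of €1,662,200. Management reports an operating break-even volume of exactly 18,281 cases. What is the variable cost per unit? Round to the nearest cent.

€81.48

At break-even, FC = Q × (P − VC), so P − VC = €1,662,200 ÷ 18,281 = €90.9250.
Hence VC = price − CM = €172.41 − €90.9250 = €81.48.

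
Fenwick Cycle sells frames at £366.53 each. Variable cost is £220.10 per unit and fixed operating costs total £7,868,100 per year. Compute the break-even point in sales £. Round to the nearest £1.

£19,694,698

Contribution margin per unit = £366.53 − £220.10 = £146.43, a CM ratio of £146.43 ÷ £366.53 = 0.3995.
Break-even revenue = fixed costs × price ÷ CM = £7,868,100 × £366.53 ÷ £146.43 = £19,694,698.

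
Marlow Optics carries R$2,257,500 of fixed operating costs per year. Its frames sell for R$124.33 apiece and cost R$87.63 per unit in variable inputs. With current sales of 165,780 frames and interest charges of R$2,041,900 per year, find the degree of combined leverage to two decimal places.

Contribution at this volume is 165,780 × R$36.70 = R$6,084,126.00.
Operating income = contribution − fixed costs = R$6,084,126.00 − R$2,257,500 = R$3,826,626.00. Interest = R$2,041,900.00.
DOL = R$6,084,126.00 ÷ R$3,826,626.00 = 1.5899; DFL = R$3,826,626.00 ÷ R$1,784,726.00 = 2.1441.
DCL = DOL × DFL = 1.5899 × 2.1441 = 3.4089.

3.41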